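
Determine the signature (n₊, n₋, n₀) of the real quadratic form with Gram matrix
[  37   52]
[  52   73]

step 0: pivot 37 → sign +
step 1: pivot -3/37 → sign −
signature = (1, 1, 0)

Answer: (1, 1, 0)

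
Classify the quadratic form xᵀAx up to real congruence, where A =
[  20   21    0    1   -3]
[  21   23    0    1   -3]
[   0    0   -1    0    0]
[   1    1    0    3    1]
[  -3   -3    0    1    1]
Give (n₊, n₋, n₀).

Answer: (4, 1, 0)

Derivation:
step 0: pivot 20 → sign +
step 1: pivot 19/20 → sign +
step 2: pivot -1 → sign −
step 3: pivot 56/19 → sign +
step 4: pivot 1/14 → sign +
signature = (4, 1, 0)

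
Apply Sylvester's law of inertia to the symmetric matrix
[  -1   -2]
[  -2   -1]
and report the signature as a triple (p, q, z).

step 0: pivot -1 → sign −
step 1: pivot 3 → sign +
signature = (1, 1, 0)

Answer: (1, 1, 0)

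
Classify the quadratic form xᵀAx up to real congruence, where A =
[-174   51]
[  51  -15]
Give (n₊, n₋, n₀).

step 0: pivot -174 → sign −
step 1: pivot -3/58 → sign −
signature = (0, 2, 0)

Answer: (0, 2, 0)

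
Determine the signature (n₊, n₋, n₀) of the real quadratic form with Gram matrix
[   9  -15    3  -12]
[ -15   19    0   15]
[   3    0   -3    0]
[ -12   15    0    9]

Answer: (2, 2, 0)

Derivation:
step 0: pivot 9 → sign +
step 1: pivot -6 → sign −
step 2: pivot 1/6 → sign +
step 3: pivot -3 → sign −
signature = (2, 2, 0)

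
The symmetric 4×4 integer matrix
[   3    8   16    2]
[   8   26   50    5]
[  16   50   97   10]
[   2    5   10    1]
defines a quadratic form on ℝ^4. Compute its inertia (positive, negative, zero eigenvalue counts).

Answer: (3, 1, 0)

Derivation:
step 0: pivot 3 → sign +
step 1: pivot 14/3 → sign +
step 2: pivot 1/7 → sign +
step 3: pivot -1/2 → sign −
signature = (3, 1, 0)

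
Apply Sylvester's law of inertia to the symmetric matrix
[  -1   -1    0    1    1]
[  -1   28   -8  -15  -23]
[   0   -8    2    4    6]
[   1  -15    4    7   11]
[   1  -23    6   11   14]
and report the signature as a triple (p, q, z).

step 0: pivot -1 → sign −
step 1: pivot 29 → sign +
step 2: pivot -6/29 → sign −
step 3: pivot -3 → sign −
step 4: row/col 4 already zero → sign 0
signature = (1, 3, 1)

Answer: (1, 3, 1)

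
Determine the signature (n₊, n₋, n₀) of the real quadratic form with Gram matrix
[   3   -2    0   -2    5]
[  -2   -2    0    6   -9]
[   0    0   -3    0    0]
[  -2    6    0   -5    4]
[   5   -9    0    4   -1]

Answer: (2, 3, 0)

Derivation:
step 0: pivot 3 → sign +
step 1: pivot -10/3 → sign −
step 2: pivot -3 → sign −
step 3: pivot 1/5 → sign +
step 4: pivot -3/2 → sign −
signature = (2, 3, 0)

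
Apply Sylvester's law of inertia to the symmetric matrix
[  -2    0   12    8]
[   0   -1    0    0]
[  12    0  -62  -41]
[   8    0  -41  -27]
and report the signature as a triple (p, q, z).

Answer: (2, 2, 0)

Derivation:
step 0: pivot -2 → sign −
step 1: pivot -1 → sign −
step 2: pivot 10 → sign +
step 3: pivot 1/10 → sign +
signature = (2, 2, 0)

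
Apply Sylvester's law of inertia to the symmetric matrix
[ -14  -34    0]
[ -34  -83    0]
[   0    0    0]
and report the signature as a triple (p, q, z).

Answer: (0, 2, 1)

Derivation:
step 0: pivot -14 → sign −
step 1: pivot -3/7 → sign −
step 2: row/col 2 already zero → sign 0
signature = (0, 2, 1)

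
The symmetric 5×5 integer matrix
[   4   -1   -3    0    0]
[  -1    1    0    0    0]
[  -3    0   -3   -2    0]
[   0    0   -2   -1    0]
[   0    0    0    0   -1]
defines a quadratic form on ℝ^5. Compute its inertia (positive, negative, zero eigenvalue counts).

Answer: (2, 3, 0)

Derivation:
step 0: pivot 4 → sign +
step 1: pivot 3/4 → sign +
step 2: pivot -6 → sign −
step 3: pivot -1/3 → sign −
step 4: pivot -1 → sign −
signature = (2, 3, 0)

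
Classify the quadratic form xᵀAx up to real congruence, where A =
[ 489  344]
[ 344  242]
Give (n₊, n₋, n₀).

Answer: (2, 0, 0)

Derivation:
step 0: pivot 489 → sign +
step 1: pivot 2/489 → sign +
signature = (2, 0, 0)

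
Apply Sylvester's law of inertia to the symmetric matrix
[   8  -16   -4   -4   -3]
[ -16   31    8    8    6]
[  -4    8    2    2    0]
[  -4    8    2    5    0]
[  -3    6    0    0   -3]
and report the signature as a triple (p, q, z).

step 0: pivot 8 → sign +
step 1: pivot -1 → sign −
step 2: pivot 3 → sign +
step 3: pivot -39/8 → sign −
step 4: pivot 6/13 → sign +
signature = (3, 2, 0)

Answer: (3, 2, 0)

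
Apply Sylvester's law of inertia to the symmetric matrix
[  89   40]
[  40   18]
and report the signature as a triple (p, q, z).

step 0: pivot 89 → sign +
step 1: pivot 2/89 → sign +
signature = (2, 0, 0)

Answer: (2, 0, 0)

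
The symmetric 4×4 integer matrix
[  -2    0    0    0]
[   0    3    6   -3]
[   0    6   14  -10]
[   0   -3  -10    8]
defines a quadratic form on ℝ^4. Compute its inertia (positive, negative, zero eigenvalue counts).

step 0: pivot -2 → sign −
step 1: pivot 3 → sign +
step 2: pivot 2 → sign +
step 3: pivot -3 → sign −
signature = (2, 2, 0)

Answer: (2, 2, 0)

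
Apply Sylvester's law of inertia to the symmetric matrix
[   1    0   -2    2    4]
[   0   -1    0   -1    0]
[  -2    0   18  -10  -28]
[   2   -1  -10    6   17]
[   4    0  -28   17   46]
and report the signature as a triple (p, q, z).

Answer: (4, 1, 0)

Derivation:
step 0: pivot 1 → sign +
step 1: pivot -1 → sign −
step 2: pivot 14 → sign +
step 3: pivot 3/7 → sign +
step 4: pivot 1 → sign +
signature = (4, 1, 0)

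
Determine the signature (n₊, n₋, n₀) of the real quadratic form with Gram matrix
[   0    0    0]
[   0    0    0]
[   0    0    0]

step 0: row/col 0 already zero → sign 0
step 1: row/col 1 already zero → sign 0
step 2: row/col 2 already zero → sign 0
signature = (0, 0, 3)

Answer: (0, 0, 3)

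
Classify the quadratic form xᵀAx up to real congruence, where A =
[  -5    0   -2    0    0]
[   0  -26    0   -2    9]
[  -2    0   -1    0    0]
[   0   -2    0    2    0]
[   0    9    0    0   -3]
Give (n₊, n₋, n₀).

step 0: pivot -5 → sign −
step 1: pivot -26 → sign −
step 2: pivot -1/5 → sign −
step 3: pivot 28/13 → sign +
step 4: pivot -3/28 → sign −
signature = (1, 4, 0)

Answer: (1, 4, 0)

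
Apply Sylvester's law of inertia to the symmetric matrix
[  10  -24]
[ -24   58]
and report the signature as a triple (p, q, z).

Answer: (2, 0, 0)

Derivation:
step 0: pivot 10 → sign +
step 1: pivot 2/5 → sign +
signature = (2, 0, 0)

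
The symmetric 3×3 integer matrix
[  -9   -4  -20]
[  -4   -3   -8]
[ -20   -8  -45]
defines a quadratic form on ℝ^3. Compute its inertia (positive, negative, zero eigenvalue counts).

step 0: pivot -9 → sign −
step 1: pivot -11/9 → sign −
step 2: pivot 1/11 → sign +
signature = (1, 2, 0)

Answer: (1, 2, 0)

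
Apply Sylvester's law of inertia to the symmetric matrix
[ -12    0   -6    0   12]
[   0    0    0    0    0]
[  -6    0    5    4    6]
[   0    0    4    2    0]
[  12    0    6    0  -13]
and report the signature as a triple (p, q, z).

Answer: (1, 2, 2)

Derivation:
step 0: pivot -12 → sign −
step 1: pivot 8 → sign +
step 2: pivot -1 → sign −
step 3: row/col 3 already zero → sign 0
step 4: row/col 4 already zero → sign 0
signature = (1, 2, 2)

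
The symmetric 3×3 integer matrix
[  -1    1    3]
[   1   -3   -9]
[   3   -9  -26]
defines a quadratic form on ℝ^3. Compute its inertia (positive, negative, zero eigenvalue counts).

step 0: pivot -1 → sign −
step 1: pivot -2 → sign −
step 2: pivot 1 → sign +
signature = (1, 2, 0)

Answer: (1, 2, 0)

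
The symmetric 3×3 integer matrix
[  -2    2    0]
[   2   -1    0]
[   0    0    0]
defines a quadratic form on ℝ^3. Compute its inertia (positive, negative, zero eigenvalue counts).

Answer: (1, 1, 1)

Derivation:
step 0: pivot -2 → sign −
step 1: pivot 1 → sign +
step 2: row/col 2 already zero → sign 0
signature = (1, 1, 1)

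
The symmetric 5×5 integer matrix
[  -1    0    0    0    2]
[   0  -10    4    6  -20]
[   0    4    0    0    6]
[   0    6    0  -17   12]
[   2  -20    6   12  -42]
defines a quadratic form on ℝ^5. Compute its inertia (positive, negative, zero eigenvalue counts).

Answer: (2, 3, 0)

Derivation:
step 0: pivot -1 → sign −
step 1: pivot -10 → sign −
step 2: pivot 8/5 → sign +
step 3: pivot -17 → sign −
step 4: pivot 1/34 → sign +
signature = (2, 3, 0)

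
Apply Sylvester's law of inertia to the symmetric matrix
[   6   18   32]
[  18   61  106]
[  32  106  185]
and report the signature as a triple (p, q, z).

Answer: (3, 0, 0)

Derivation:
step 0: pivot 6 → sign +
step 1: pivot 7 → sign +
step 2: pivot 1/21 → sign +
signature = (3, 0, 0)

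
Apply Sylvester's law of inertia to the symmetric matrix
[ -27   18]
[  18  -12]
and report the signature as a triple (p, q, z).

Answer: (0, 1, 1)

Derivation:
step 0: pivot -27 → sign −
step 1: row/col 1 already zero → sign 0
signature = (0, 1, 1)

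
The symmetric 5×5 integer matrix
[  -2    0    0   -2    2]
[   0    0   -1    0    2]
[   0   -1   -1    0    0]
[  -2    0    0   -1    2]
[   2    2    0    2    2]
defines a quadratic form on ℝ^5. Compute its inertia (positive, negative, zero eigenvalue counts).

step 0: pivot -2 → sign −
step 1: pivot -1 → sign −
step 2: pivot 1 → sign +
step 3: pivot 1 → sign +
step 4: row/col 4 already zero → sign 0
signature = (2, 2, 1)

Answer: (2, 2, 1)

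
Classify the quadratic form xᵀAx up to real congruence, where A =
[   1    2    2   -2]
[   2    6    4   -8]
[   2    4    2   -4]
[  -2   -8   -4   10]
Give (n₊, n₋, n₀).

step 0: pivot 1 → sign +
step 1: pivot 2 → sign +
step 2: pivot -2 → sign −
step 3: pivot -2 → sign −
signature = (2, 2, 0)

Answer: (2, 2, 0)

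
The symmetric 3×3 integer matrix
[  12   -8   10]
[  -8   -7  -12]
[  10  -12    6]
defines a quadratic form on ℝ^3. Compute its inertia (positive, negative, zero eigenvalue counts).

Answer: (1, 2, 0)

Derivation:
step 0: pivot 12 → sign +
step 1: pivot -37/3 → sign −
step 2: pivot -1/37 → sign −
signature = (1, 2, 0)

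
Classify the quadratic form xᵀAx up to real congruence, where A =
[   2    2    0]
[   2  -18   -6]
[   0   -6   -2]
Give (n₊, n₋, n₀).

step 0: pivot 2 → sign +
step 1: pivot -20 → sign −
step 2: pivot -1/5 → sign −
signature = (1, 2, 0)

Answer: (1, 2, 0)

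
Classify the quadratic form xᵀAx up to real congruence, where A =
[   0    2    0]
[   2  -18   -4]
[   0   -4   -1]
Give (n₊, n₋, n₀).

step 0: pivot -18 → sign −
step 1: pivot 2/9 → sign +
step 2: pivot -1 → sign −
signature = (1, 2, 0)

Answer: (1, 2, 0)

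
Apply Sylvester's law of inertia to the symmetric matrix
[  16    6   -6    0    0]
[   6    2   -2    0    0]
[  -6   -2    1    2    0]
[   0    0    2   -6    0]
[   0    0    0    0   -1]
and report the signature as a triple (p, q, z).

Answer: (1, 4, 0)

Derivation:
step 0: pivot 16 → sign +
step 1: pivot -1/4 → sign −
step 2: pivot -1 → sign −
step 3: pivot -2 → sign −
step 4: pivot -1 → sign −
signature = (1, 4, 0)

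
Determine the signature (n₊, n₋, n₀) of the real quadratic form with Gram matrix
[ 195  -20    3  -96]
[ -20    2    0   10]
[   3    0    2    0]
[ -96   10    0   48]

step 0: pivot 195 → sign +
step 1: pivot -2/39 → sign −
step 2: pivot 19/5 → sign +
step 3: pivot -6/19 → sign −
signature = (2, 2, 0)

Answer: (2, 2, 0)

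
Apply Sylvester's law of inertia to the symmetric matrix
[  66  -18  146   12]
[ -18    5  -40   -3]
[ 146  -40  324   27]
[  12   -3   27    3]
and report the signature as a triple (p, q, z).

step 0: pivot 66 → sign +
step 1: pivot 1/11 → sign +
step 2: pivot 2/3 → sign +
step 3: pivot -3/2 → sign −
signature = (3, 1, 0)

Answer: (3, 1, 0)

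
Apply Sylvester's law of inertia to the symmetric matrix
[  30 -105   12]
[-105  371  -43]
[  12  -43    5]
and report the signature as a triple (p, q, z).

Answer: (2, 1, 0)

Derivation:
step 0: pivot 30 → sign +
step 1: pivot 7/2 → sign +
step 2: pivot -3/35 → sign −
signature = (2, 1, 0)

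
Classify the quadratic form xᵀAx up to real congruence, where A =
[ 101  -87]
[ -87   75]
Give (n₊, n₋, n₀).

Answer: (2, 0, 0)

Derivation:
step 0: pivot 101 → sign +
step 1: pivot 6/101 → sign +
signature = (2, 0, 0)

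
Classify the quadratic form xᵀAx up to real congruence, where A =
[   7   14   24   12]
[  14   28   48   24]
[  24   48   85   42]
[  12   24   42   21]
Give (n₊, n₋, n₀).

step 0: pivot 7 → sign +
step 1: pivot 19/7 → sign +
step 2: pivot 3/19 → sign +
step 3: row/col 3 already zero → sign 0
signature = (3, 0, 1)

Answer: (3, 0, 1)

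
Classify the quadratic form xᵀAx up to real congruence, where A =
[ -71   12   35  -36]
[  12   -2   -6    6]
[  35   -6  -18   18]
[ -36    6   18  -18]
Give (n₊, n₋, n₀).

step 0: pivot -71 → sign −
step 1: pivot 2/71 → sign +
step 2: pivot -1 → sign −
step 3: row/col 3 already zero → sign 0
signature = (1, 2, 1)

Answer: (1, 2, 1)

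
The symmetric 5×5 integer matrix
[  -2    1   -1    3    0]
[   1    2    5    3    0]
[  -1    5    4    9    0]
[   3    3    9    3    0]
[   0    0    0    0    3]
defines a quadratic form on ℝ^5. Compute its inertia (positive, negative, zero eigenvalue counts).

step 0: pivot -2 → sign −
step 1: pivot 5/2 → sign +
step 2: pivot -18/5 → sign −
step 3: pivot -1/2 → sign −
step 4: pivot 3 → sign +
signature = (2, 3, 0)

Answer: (2, 3, 0)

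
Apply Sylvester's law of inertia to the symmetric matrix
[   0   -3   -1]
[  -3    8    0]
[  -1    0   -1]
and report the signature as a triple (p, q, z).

Answer: (1, 2, 0)

Derivation:
step 0: pivot 8 → sign +
step 1: pivot -9/8 → sign −
step 2: pivot -1/9 → sign −
signature = (1, 2, 0)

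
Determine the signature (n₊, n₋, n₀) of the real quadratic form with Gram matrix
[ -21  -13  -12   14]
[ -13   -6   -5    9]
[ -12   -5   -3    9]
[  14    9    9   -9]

step 0: pivot -21 → sign −
step 1: pivot 43/21 → sign +
step 2: pivot 42/43 → sign +
step 3: pivot -2/21 → sign −
signature = (2, 2, 0)

Answer: (2, 2, 0)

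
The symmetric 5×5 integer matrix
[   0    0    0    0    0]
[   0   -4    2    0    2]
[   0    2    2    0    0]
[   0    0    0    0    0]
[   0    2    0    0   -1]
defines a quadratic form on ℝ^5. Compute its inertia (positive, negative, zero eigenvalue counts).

step 0: pivot -4 → sign −
step 1: pivot 3 → sign +
step 2: pivot -1/3 → sign −
step 3: row/col 3 already zero → sign 0
step 4: row/col 4 already zero → sign 0
signature = (1, 2, 2)

Answer: (1, 2, 2)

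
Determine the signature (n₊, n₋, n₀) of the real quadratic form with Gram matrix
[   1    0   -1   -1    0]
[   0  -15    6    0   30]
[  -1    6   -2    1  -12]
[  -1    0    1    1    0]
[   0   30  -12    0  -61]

step 0: pivot 1 → sign +
step 1: pivot -15 → sign −
step 2: pivot -3/5 → sign −
step 3: pivot -1 → sign −
step 4: row/col 4 already zero → sign 0
signature = (1, 3, 1)

Answer: (1, 3, 1)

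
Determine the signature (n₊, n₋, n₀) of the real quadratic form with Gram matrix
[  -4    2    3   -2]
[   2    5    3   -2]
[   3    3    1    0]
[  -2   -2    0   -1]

step 0: pivot -4 → sign −
step 1: pivot 6 → sign +
step 2: pivot -1/8 → sign −
step 3: pivot 3 → sign +
signature = (2, 2, 0)

Answer: (2, 2, 0)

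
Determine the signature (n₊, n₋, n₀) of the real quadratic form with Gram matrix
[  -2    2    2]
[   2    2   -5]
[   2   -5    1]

Answer: (2, 1, 0)

Derivation:
step 0: pivot -2 → sign −
step 1: pivot 4 → sign +
step 2: pivot 3/4 → sign +
signature = (2, 1, 0)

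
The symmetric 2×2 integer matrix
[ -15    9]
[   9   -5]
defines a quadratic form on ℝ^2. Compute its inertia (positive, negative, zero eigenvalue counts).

Answer: (1, 1, 0)

Derivation:
step 0: pivot -15 → sign −
step 1: pivot 2/5 → sign +
signature = (1, 1, 0)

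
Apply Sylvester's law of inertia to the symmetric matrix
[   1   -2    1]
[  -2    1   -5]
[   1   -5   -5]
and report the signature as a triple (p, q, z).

Answer: (1, 2, 0)

Derivation:
step 0: pivot 1 → sign +
step 1: pivot -3 → sign −
step 2: pivot -3 → sign −
signature = (1, 2, 0)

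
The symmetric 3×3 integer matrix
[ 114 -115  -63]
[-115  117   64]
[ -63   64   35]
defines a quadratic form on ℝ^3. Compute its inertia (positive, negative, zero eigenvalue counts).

Answer: (2, 1, 0)

Derivation:
step 0: pivot 114 → sign +
step 1: pivot 113/114 → sign +
step 2: pivot -2/113 → sign −
signature = (2, 1, 0)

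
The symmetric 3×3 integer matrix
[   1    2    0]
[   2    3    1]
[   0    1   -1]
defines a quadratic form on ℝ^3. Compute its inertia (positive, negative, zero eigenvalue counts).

step 0: pivot 1 → sign +
step 1: pivot -1 → sign −
step 2: row/col 2 already zero → sign 0
signature = (1, 1, 1)

Answer: (1, 1, 1)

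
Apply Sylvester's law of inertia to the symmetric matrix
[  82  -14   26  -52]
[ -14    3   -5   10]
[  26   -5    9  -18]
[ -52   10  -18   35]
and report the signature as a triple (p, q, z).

step 0: pivot 82 → sign +
step 1: pivot 25/41 → sign +
step 2: pivot 6/25 → sign +
step 3: pivot -1 → sign −
signature = (3, 1, 0)

Answer: (3, 1, 0)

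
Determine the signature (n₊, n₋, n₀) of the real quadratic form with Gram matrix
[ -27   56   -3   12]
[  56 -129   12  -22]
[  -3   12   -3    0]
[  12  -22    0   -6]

Answer: (0, 3, 1)

Derivation:
step 0: pivot -27 → sign −
step 1: pivot -347/27 → sign −
step 2: pivot -24/347 → sign −
step 3: row/col 3 already zero → sign 0
signature = (0, 3, 1)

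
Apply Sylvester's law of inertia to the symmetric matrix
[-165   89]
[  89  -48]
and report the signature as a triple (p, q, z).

step 0: pivot -165 → sign −
step 1: pivot 1/165 → sign +
signature = (1, 1, 0)

Answer: (1, 1, 0)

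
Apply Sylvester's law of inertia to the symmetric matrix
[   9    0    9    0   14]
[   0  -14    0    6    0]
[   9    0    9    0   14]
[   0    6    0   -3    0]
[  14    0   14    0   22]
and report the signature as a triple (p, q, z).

Answer: (2, 2, 1)

Derivation:
step 0: pivot 9 → sign +
step 1: pivot -14 → sign −
step 2: pivot -3/7 → sign −
step 3: pivot 2/9 → sign +
step 4: row/col 4 already zero → sign 0
signature = (2, 2, 1)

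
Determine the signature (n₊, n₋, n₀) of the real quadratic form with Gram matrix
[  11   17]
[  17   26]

step 0: pivot 11 → sign +
step 1: pivot -3/11 → sign −
signature = (1, 1, 0)

Answer: (1, 1, 0)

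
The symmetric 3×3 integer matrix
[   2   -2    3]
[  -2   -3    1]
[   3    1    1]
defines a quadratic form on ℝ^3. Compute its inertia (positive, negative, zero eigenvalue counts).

Answer: (1, 2, 0)

Derivation:
step 0: pivot 2 → sign +
step 1: pivot -5 → sign −
step 2: pivot -3/10 → sign −
signature = (1, 2, 0)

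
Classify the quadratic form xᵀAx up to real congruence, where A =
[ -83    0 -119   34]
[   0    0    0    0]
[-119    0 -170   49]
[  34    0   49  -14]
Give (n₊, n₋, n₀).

Answer: (1, 2, 1)

Derivation:
step 0: pivot -83 → sign −
step 1: pivot 51/83 → sign +
step 2: pivot -3/17 → sign −
step 3: row/col 3 already zero → sign 0
signature = (1, 2, 1)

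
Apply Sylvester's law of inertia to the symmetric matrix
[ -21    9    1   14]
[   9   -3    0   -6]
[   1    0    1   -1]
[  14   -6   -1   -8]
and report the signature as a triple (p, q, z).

step 0: pivot -21 → sign −
step 1: pivot 6/7 → sign +
step 2: pivot 5/6 → sign +
step 3: pivot 6/5 → sign +
signature = (3, 1, 0)

Answer: (3, 1, 0)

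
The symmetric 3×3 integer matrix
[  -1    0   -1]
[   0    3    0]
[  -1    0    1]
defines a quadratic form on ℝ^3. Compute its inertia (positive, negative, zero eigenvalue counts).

Answer: (2, 1, 0)

Derivation:
step 0: pivot -1 → sign −
step 1: pivot 3 → sign +
step 2: pivot 2 → sign +
signature = (2, 1, 0)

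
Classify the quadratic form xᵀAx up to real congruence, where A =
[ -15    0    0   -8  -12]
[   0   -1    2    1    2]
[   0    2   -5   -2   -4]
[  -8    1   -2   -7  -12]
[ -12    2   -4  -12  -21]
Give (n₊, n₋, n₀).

step 0: pivot -15 → sign −
step 1: pivot -1 → sign −
step 2: pivot -1 → sign −
step 3: pivot -26/15 → sign −
step 4: pivot 1/13 → sign +
signature = (1, 4, 0)

Answer: (1, 4, 0)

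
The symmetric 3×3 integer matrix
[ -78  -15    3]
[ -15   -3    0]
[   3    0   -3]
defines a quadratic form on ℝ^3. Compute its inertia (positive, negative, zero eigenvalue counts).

Answer: (0, 2, 1)

Derivation:
step 0: pivot -78 → sign −
step 1: pivot -3/26 → sign −
step 2: row/col 2 already zero → sign 0
signature = (0, 2, 1)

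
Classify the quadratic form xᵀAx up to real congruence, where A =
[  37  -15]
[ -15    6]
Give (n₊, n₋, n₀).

step 0: pivot 37 → sign +
step 1: pivot -3/37 → sign −
signature = (1, 1, 0)

Answer: (1, 1, 0)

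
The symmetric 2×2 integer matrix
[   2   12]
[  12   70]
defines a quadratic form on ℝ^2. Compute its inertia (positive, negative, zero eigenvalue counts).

step 0: pivot 2 → sign +
step 1: pivot -2 → sign −
signature = (1, 1, 0)

Answer: (1, 1, 0)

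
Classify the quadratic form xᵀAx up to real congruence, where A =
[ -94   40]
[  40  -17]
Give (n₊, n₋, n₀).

step 0: pivot -94 → sign −
step 1: pivot 1/47 → sign +
signature = (1, 1, 0)

Answer: (1, 1, 0)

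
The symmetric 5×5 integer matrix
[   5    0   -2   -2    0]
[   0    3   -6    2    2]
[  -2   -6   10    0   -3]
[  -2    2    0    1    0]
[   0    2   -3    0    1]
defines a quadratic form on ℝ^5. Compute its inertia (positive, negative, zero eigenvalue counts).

step 0: pivot 5 → sign +
step 1: pivot 3 → sign +
step 2: pivot -14/5 → sign −
step 3: pivot 53/21 → sign +
step 4: pivot 1/106 → sign +
signature = (4, 1, 0)

Answer: (4, 1, 0)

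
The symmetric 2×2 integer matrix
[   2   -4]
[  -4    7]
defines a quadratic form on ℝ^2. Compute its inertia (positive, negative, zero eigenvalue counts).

step 0: pivot 2 → sign +
step 1: pivot -1 → sign −
signature = (1, 1, 0)

Answer: (1, 1, 0)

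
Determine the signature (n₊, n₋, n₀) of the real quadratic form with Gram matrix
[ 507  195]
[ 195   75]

step 0: pivot 507 → sign +
step 1: row/col 1 already zero → sign 0
signature = (1, 0, 1)

Answer: (1, 0, 1)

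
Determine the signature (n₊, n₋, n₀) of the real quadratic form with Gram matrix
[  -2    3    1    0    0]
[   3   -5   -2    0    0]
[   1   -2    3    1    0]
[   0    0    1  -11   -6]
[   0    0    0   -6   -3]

step 0: pivot -2 → sign −
step 1: pivot -1/2 → sign −
step 2: pivot 4 → sign +
step 3: pivot -45/4 → sign −
step 4: pivot 1/5 → sign +
signature = (2, 3, 0)

Answer: (2, 3, 0)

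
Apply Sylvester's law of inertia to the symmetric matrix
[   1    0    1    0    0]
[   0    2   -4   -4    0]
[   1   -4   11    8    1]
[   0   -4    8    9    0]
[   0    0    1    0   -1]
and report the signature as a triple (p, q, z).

step 0: pivot 1 → sign +
step 1: pivot 2 → sign +
step 2: pivot 2 → sign +
step 3: pivot 1 → sign +
step 4: pivot -3/2 → sign −
signature = (4, 1, 0)

Answer: (4, 1, 0)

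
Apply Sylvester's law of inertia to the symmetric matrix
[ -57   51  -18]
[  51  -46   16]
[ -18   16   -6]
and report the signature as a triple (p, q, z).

step 0: pivot -57 → sign −
step 1: pivot -7/19 → sign −
step 2: pivot -2/7 → sign −
signature = (0, 3, 0)

Answer: (0, 3, 0)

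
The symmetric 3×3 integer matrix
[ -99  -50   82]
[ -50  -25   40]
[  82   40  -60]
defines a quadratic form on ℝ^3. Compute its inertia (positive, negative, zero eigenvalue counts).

Answer: (1, 1, 1)

Derivation:
step 0: pivot -99 → sign −
step 1: pivot 25/99 → sign +
step 2: row/col 2 already zero → sign 0
signature = (1, 1, 1)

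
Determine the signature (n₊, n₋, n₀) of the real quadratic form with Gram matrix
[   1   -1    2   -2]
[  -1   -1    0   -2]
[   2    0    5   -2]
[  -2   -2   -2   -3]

Answer: (2, 2, 0)

Derivation:
step 0: pivot 1 → sign +
step 1: pivot -2 → sign −
step 2: pivot 3 → sign +
step 3: pivot -1/3 → sign −
signature = (2, 2, 0)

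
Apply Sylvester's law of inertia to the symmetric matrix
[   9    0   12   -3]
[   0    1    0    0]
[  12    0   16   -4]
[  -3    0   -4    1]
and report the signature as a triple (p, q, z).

Answer: (2, 0, 2)

Derivation:
step 0: pivot 9 → sign +
step 1: pivot 1 → sign +
step 2: row/col 2 already zero → sign 0
step 3: row/col 3 already zero → sign 0
signature = (2, 0, 2)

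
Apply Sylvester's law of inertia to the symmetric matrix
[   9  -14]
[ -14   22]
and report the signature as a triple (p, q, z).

step 0: pivot 9 → sign +
step 1: pivot 2/9 → sign +
signature = (2, 0, 0)

Answer: (2, 0, 0)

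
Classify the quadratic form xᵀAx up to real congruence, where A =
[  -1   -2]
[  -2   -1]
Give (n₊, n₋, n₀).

Answer: (1, 1, 0)

Derivation:
step 0: pivot -1 → sign −
step 1: pivot 3 → sign +
signature = (1, 1, 0)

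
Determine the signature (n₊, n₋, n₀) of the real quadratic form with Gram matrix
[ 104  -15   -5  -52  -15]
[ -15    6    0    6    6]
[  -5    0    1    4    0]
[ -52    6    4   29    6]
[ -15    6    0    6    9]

Answer: (5, 0, 0)

Derivation:
step 0: pivot 104 → sign +
step 1: pivot 399/104 → sign +
step 2: pivot 83/133 → sign +
step 3: pivot 3/83 → sign +
step 4: pivot 3 → sign +
signature = (5, 0, 0)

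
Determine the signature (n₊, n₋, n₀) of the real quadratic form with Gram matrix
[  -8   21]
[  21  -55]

step 0: pivot -8 → sign −
step 1: pivot 1/8 → sign +
signature = (1, 1, 0)

Answer: (1, 1, 0)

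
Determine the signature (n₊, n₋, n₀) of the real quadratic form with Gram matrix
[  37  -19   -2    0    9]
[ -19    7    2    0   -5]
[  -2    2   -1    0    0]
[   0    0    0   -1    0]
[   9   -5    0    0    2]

step 0: pivot 37 → sign +
step 1: pivot -102/37 → sign −
step 2: pivot -13/17 → sign −
step 3: pivot -1 → sign −
step 4: pivot 1/39 → sign +
signature = (2, 3, 0)

Answer: (2, 3, 0)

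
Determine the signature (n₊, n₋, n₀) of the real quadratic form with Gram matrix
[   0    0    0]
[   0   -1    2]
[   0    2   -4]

Answer: (0, 1, 2)

Derivation:
step 0: pivot -1 → sign −
step 1: row/col 1 already zero → sign 0
step 2: row/col 2 already zero → sign 0
signature = (0, 1, 2)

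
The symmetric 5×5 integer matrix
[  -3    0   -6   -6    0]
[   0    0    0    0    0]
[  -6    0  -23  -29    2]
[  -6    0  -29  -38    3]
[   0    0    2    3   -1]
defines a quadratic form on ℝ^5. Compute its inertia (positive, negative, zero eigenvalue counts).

step 0: pivot -3 → sign −
step 1: pivot -11 → sign −
step 2: pivot 3/11 → sign +
step 3: pivot -2/3 → sign −
step 4: row/col 4 already zero → sign 0
signature = (1, 3, 1)

Answer: (1, 3, 1)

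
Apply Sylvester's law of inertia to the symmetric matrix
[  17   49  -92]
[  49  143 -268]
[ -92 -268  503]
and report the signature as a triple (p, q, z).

Answer: (3, 0, 0)

Derivation:
step 0: pivot 17 → sign +
step 1: pivot 30/17 → sign +
step 2: pivot 3/5 → sign +
signature = (3, 0, 0)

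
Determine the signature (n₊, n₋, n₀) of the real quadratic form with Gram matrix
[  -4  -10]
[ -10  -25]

step 0: pivot -4 → sign −
step 1: row/col 1 already zero → sign 0
signature = (0, 1, 1)

Answer: (0, 1, 1)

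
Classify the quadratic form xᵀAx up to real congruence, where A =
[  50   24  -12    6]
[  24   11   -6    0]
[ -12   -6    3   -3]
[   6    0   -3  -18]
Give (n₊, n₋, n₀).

Answer: (2, 2, 0)

Derivation:
step 0: pivot 50 → sign +
step 1: pivot -13/25 → sign −
step 2: pivot 3/13 → sign +
step 3: pivot -3 → sign −
signature = (2, 2, 0)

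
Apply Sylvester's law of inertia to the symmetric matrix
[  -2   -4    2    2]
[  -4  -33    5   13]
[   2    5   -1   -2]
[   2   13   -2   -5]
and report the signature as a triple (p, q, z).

Answer: (2, 2, 0)

Derivation:
step 0: pivot -2 → sign −
step 1: pivot -25 → sign −
step 2: pivot 26/25 → sign +
step 3: pivot 3/26 → sign +
signature = (2, 2, 0)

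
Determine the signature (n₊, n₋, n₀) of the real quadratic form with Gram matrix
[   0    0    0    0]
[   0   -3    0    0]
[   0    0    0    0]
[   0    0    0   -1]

Answer: (0, 2, 2)

Derivation:
step 0: pivot -3 → sign −
step 1: pivot -1 → sign −
step 2: row/col 2 already zero → sign 0
step 3: row/col 3 already zero → sign 0
signature = (0, 2, 2)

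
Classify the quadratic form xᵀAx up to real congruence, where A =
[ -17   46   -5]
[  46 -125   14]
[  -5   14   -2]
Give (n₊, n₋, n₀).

step 0: pivot -17 → sign −
step 1: pivot -9/17 → sign −
step 2: pivot -1/9 → sign −
signature = (0, 3, 0)

Answer: (0, 3, 0)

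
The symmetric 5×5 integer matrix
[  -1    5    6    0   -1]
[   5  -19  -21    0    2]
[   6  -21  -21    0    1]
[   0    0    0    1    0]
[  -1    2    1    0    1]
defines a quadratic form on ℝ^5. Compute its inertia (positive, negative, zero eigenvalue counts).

step 0: pivot -1 → sign −
step 1: pivot 6 → sign +
step 2: pivot 3/2 → sign +
step 3: pivot 1 → sign +
step 4: pivot 1/3 → sign +
signature = (4, 1, 0)

Answer: (4, 1, 0)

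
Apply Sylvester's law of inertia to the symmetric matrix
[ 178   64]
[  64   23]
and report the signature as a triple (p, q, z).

Answer: (1, 1, 0)

Derivation:
step 0: pivot 178 → sign +
step 1: pivot -1/89 → sign −
signature = (1, 1, 0)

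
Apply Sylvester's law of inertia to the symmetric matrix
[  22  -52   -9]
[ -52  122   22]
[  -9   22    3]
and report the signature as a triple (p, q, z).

step 0: pivot 22 → sign +
step 1: pivot -10/11 → sign −
step 2: pivot -1/10 → sign −
signature = (1, 2, 0)

Answer: (1, 2, 0)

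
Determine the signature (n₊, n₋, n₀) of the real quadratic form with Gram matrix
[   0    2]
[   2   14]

step 0: pivot 14 → sign +
step 1: pivot -2/7 → sign −
signature = (1, 1, 0)

Answer: (1, 1, 0)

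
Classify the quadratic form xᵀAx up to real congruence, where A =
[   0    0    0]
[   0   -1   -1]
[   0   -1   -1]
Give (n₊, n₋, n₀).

Answer: (0, 1, 2)

Derivation:
step 0: pivot -1 → sign −
step 1: row/col 1 already zero → sign 0
step 2: row/col 2 already zero → sign 0
signature = (0, 1, 2)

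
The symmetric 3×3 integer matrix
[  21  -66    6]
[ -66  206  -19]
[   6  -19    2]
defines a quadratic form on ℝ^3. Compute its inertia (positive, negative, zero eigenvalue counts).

Answer: (2, 1, 0)

Derivation:
step 0: pivot 21 → sign +
step 1: pivot -10/7 → sign −
step 2: pivot 3/10 → sign +
signature = (2, 1, 0)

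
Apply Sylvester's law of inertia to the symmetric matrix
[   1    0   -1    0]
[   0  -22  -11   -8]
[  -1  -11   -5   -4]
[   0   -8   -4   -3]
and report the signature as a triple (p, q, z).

step 0: pivot 1 → sign +
step 1: pivot -22 → sign −
step 2: pivot -1/2 → sign −
step 3: pivot -1/11 → sign −
signature = (1, 3, 0)

Answer: (1, 3, 0)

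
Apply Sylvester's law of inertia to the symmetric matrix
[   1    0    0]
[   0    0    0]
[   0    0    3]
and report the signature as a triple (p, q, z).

Answer: (2, 0, 1)

Derivation:
step 0: pivot 1 → sign +
step 1: pivot 3 → sign +
step 2: row/col 2 already zero → sign 0
signature = (2, 0, 1)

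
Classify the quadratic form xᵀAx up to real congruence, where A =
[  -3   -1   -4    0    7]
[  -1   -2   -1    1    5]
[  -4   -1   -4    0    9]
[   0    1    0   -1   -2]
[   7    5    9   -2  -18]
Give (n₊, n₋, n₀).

Answer: (2, 3, 0)

Derivation:
step 0: pivot -3 → sign −
step 1: pivot -5/3 → sign −
step 2: pivot 7/5 → sign +
step 3: pivot -3/7 → sign −
step 4: pivot 3 → sign +
signature = (2, 3, 0)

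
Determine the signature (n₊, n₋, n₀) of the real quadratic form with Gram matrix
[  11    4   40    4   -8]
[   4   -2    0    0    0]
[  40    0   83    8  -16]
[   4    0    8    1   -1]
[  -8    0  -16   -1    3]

step 0: pivot 11 → sign +
step 1: pivot -38/11 → sign −
step 2: pivot -23/19 → sign −
step 3: pivot 7/23 → sign +
step 4: pivot -2/7 → sign −
signature = (2, 3, 0)

Answer: (2, 3, 0)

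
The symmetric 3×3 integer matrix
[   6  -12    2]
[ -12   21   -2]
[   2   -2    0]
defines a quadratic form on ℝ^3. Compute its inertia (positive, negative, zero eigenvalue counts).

Answer: (2, 1, 0)

Derivation:
step 0: pivot 6 → sign +
step 1: pivot -3 → sign −
step 2: pivot 2/3 → sign +
signature = (2, 1, 0)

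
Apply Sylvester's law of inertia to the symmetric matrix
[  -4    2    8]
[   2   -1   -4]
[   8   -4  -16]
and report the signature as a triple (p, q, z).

Answer: (0, 1, 2)

Derivation:
step 0: pivot -4 → sign −
step 1: row/col 1 already zero → sign 0
step 2: row/col 2 already zero → sign 0
signature = (0, 1, 2)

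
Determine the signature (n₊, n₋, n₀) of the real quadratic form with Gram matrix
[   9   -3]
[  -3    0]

step 0: pivot 9 → sign +
step 1: pivot -1 → sign −
signature = (1, 1, 0)

Answer: (1, 1, 0)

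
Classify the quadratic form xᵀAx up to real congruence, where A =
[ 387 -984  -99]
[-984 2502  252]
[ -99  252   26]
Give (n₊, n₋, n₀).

Answer: (2, 1, 0)

Derivation:
step 0: pivot 387 → sign +
step 1: pivot 2/43 → sign +
step 2: pivot -1 → sign −
signature = (2, 1, 0)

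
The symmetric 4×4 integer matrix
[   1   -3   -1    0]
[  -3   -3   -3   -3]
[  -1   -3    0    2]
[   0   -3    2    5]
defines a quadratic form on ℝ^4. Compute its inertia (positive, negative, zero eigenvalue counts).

step 0: pivot 1 → sign +
step 1: pivot -12 → sign −
step 2: pivot 2 → sign +
step 3: pivot -3/8 → sign −
signature = (2, 2, 0)

Answer: (2, 2, 0)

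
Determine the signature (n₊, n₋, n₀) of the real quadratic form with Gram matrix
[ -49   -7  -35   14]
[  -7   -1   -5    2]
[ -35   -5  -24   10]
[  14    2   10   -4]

step 0: pivot -49 → sign −
step 1: pivot 1 → sign +
step 2: row/col 2 already zero → sign 0
step 3: row/col 3 already zero → sign 0
signature = (1, 1, 2)

Answer: (1, 1, 2)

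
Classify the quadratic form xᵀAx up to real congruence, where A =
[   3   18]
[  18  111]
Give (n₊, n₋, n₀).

step 0: pivot 3 → sign +
step 1: pivot 3 → sign +
signature = (2, 0, 0)

Answer: (2, 0, 0)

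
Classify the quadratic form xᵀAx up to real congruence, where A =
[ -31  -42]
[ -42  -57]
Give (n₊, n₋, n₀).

step 0: pivot -31 → sign −
step 1: pivot -3/31 → sign −
signature = (0, 2, 0)

Answer: (0, 2, 0)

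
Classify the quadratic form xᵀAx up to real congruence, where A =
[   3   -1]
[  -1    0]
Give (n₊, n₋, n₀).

step 0: pivot 3 → sign +
step 1: pivot -1/3 → sign −
signature = (1, 1, 0)

Answer: (1, 1, 0)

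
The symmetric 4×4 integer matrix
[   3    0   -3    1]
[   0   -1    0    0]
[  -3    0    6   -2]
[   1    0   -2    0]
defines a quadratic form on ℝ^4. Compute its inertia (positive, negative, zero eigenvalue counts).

step 0: pivot 3 → sign +
step 1: pivot -1 → sign −
step 2: pivot 3 → sign +
step 3: pivot -2/3 → sign −
signature = (2, 2, 0)

Answer: (2, 2, 0)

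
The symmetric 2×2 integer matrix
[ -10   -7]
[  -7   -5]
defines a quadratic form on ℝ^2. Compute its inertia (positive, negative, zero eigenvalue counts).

Answer: (0, 2, 0)

Derivation:
step 0: pivot -10 → sign −
step 1: pivot -1/10 → sign −
signature = (0, 2, 0)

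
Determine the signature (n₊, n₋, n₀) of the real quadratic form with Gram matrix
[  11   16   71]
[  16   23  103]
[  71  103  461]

Answer: (2, 1, 0)

Derivation:
step 0: pivot 11 → sign +
step 1: pivot -3/11 → sign −
step 2: pivot 3 → sign +
signature = (2, 1, 0)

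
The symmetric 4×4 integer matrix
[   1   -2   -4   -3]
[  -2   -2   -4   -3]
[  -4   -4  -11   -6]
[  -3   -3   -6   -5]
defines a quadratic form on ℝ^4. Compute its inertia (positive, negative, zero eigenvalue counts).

step 0: pivot 1 → sign +
step 1: pivot -6 → sign −
step 2: pivot -3 → sign −
step 3: pivot -1/2 → sign −
signature = (1, 3, 0)

Answer: (1, 3, 0)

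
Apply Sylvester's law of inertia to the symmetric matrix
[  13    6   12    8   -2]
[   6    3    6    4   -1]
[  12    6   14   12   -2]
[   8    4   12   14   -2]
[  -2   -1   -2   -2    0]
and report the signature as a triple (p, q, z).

Answer: (4, 1, 0)

Derivation:
step 0: pivot 13 → sign +
step 1: pivot 3/13 → sign +
step 2: pivot 2 → sign +
step 3: pivot 2/3 → sign +
step 4: pivot -1 → sign −
signature = (4, 1, 0)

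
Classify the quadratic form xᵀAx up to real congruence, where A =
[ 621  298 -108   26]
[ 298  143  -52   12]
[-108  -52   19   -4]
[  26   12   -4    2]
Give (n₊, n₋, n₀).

step 0: pivot 621 → sign +
step 1: pivot -1/621 → sign −
step 2: pivot 19 → sign +
step 3: pivot -6/19 → sign −
signature = (2, 2, 0)

Answer: (2, 2, 0)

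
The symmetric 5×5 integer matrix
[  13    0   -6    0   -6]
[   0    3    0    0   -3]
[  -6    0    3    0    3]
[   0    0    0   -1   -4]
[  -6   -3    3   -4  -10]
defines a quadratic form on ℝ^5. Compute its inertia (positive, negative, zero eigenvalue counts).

Answer: (3, 1, 1)

Derivation:
step 0: pivot 13 → sign +
step 1: pivot 3 → sign +
step 2: pivot 3/13 → sign +
step 3: pivot -1 → sign −
step 4: row/col 4 already zero → sign 0
signature = (3, 1, 1)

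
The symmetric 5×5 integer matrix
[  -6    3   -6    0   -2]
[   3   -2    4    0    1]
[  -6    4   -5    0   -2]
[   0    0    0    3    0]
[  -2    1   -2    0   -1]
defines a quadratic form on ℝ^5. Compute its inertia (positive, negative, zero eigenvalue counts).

step 0: pivot -6 → sign −
step 1: pivot -1/2 → sign −
step 2: pivot 3 → sign +
step 3: pivot 3 → sign +
step 4: pivot -1/3 → sign −
signature = (2, 3, 0)

Answer: (2, 3, 0)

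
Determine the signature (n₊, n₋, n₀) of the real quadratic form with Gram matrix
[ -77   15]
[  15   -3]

step 0: pivot -77 → sign −
step 1: pivot -6/77 → sign −
signature = (0, 2, 0)

Answer: (0, 2, 0)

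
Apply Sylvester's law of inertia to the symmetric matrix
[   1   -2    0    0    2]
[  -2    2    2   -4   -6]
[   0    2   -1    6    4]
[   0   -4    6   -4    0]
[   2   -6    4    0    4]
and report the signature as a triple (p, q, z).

Answer: (2, 2, 1)

Derivation:
step 0: pivot 1 → sign +
step 1: pivot -2 → sign −
step 2: pivot 1 → sign +
step 3: pivot -2 → sign −
step 4: row/col 4 already zero → sign 0
signature = (2, 2, 1)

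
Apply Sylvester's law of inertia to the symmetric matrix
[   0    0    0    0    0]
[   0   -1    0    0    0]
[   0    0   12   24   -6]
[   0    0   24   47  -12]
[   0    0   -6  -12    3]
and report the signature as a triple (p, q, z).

Answer: (1, 2, 2)

Derivation:
step 0: pivot -1 → sign −
step 1: pivot 12 → sign +
step 2: pivot -1 → sign −
step 3: row/col 3 already zero → sign 0
step 4: row/col 4 already zero → sign 0
signature = (1, 2, 2)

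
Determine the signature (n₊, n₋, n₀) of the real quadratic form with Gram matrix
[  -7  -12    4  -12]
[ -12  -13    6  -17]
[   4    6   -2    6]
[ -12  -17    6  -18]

Answer: (2, 2, 0)

Derivation:
step 0: pivot -7 → sign −
step 1: pivot 53/7 → sign +
step 2: pivot 10/53 → sign +
step 3: pivot -1/5 → sign −
signature = (2, 2, 0)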